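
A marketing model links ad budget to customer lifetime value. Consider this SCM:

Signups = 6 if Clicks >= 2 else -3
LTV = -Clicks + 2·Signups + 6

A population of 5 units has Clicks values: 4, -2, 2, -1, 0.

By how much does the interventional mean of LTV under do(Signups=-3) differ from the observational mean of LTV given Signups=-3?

The intervention sets Signups=-3 in all 5 units regardless of Clicks. Recomputing LTV per unit gives -4, 2, -2, 1, 0; average -0.6.
E[LTV|Signups=-3] averages over only the 3 units with Signups=-3 (Clicks = -2, -1, 0): LTV = 2, 1, 0, mean 1.
Difference = -0.6 − 1 = -1.6.

-1.6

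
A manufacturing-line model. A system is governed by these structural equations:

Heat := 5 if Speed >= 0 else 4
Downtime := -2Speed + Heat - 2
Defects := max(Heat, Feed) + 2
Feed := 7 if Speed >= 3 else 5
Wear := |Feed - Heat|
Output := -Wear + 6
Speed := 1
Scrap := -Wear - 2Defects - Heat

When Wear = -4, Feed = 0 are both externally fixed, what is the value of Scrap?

-15

The joint intervention fixes Wear = -4, Feed = 0, removing each variable's own equation.
Heat = 5 if Speed >= 0 else 4  [with Speed=1]  = 5
Defects = max(Heat, Feed) + 2  [with Heat=5, Feed=0]  = 7
Scrap = -Wear - 2Defects - Heat  [with Wear=-4, Defects=7, Heat=5]  = -15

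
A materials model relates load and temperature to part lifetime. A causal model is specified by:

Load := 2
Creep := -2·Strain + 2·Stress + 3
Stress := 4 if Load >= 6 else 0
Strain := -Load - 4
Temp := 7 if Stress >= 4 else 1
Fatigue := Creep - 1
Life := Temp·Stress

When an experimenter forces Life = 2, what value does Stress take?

0

Under do(Life=2), the mechanism Life := Temp·Stress is discarded; Life is fixed at 2.
Stress is not downstream of the intervention, so its value is determined by the original equations.
Stress = 4 if Load >= 6 else 0  [with Load=2]  = 0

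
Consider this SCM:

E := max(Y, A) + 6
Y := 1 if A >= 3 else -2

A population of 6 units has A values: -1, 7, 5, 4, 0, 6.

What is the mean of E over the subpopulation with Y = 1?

11.5

Observing Y=1 restricts to units where Y's equation naturally yields 1: A ∈ {7, 5, 4, 6}. In that subpopulation E = 13, 11, 10, 12, mean 11.5.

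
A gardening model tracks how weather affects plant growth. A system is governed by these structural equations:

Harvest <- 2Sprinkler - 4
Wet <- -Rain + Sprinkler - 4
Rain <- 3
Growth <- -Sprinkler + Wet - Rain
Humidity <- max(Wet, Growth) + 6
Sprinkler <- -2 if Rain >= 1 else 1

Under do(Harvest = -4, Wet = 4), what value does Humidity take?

10

Under do(Harvest = -4, Wet = 4), each intervened variable's structural equation is replaced by its fixed value.
Sprinkler = -2 if Rain >= 1 else 1  [with Rain=3]  = -2
Growth = -Sprinkler + Wet - Rain  [with Sprinkler=-2, Wet=4, Rain=3]  = 3
Humidity = max(Wet, Growth) + 6  [with Wet=4, Growth=3]  = 10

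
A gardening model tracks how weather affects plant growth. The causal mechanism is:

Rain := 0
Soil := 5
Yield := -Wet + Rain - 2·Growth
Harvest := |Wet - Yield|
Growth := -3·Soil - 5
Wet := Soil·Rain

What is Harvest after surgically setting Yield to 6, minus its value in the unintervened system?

The intervention breaks the incoming arrows to Yield: Yield := -Wet + Rain - 2·Growth no longer applies, and Yield = 6.
Wet = Soil·Rain  [with Soil=5, Rain=0]  = 0
Harvest = |Wet - Yield|  [with Wet=0, Yield=6]  = 6
Without intervention: Wet = Soil·Rain  [with Soil=5, Rain=0]  = 0; Growth = -3·Soil - 5  [with Soil=5]  = -20; Yield = -Wet + Rain - 2·Growth  [with Wet=0, Rain=0, Growth=-20]  = 40; Harvest = |Wet - Yield|  [with Wet=0, Yield=40]  = 40.
Change = 6 − 40 = -34.

-34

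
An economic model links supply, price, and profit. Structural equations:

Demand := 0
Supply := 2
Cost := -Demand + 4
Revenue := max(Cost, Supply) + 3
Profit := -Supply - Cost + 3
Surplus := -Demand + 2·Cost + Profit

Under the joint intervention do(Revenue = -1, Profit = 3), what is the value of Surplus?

The joint intervention fixes Revenue = -1, Profit = 3, removing each variable's own equation.
Cost = -Demand + 4  [with Demand=0]  = 4
Surplus = -Demand + 2·Cost + Profit  [with Demand=0, Cost=4, Profit=3]  = 11

11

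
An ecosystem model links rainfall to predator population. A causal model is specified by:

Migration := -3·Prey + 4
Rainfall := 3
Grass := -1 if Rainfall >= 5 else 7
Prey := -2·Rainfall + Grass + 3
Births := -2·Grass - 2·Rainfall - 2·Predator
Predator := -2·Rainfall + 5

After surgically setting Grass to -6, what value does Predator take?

-1

Under do(Grass=-6), the mechanism Grass := -1 if Rainfall >= 5 else 7 is discarded; Grass is fixed at -6.
Since Predator is not a descendant of the intervened variable, it is unaffected.
Predator = -2·Rainfall + 5  [with Rainfall=3]  = -1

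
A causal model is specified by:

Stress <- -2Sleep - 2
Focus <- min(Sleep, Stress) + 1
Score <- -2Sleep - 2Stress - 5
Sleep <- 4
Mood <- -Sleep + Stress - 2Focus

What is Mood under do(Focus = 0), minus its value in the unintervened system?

-18

do(Focus=0) replaces the equation Focus <- min(Sleep, Stress) + 1 with the constant Focus = 0.
Stress = -2Sleep - 2  [with Sleep=4]  = -10
Mood = -Sleep + Stress - 2Focus  [with Sleep=4, Stress=-10, Focus=0]  = -14
Without intervention: Stress = -2Sleep - 2  [with Sleep=4]  = -10; Focus = min(Sleep, Stress) + 1  [with Sleep=4, Stress=-10]  = -9; Mood = -Sleep + Stress - 2Focus  [with Sleep=4, Stress=-10, Focus=-9]  = 4.
Change = -14 − 4 = -18.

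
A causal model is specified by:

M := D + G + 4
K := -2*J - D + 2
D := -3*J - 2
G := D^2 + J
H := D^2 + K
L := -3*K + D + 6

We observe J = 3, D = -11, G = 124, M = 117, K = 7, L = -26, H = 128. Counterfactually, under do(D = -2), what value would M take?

9

Under do(D=-2), the mechanism D := -3*J - 2 is discarded; D is fixed at -2.
G = D^2 + J  [with D=-2, J=3]  = 7
M = D + G + 4  [with D=-2, G=7]  = 9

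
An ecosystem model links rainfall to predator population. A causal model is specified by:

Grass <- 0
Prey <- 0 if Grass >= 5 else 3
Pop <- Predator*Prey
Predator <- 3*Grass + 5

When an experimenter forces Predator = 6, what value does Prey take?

3

Under do(Predator=6), the mechanism Predator <- 3*Grass + 5 is discarded; Predator is fixed at 6.
Since Prey is not a descendant of the intervened variable, it is unaffected.
Prey = 0 if Grass >= 5 else 3  [with Grass=0]  = 3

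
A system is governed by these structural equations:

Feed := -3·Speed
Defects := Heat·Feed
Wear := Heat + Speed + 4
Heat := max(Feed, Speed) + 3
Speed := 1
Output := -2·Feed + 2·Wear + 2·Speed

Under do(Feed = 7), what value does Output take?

Under do(Feed=7), the mechanism Feed := -3·Speed is discarded; Feed is fixed at 7.
Heat = max(Feed, Speed) + 3  [with Feed=7, Speed=1]  = 10
Wear = Heat + Speed + 4  [with Heat=10, Speed=1]  = 15
Output = -2·Feed + 2·Wear + 2·Speed  [with Feed=7, Wear=15, Speed=1]  = 18

18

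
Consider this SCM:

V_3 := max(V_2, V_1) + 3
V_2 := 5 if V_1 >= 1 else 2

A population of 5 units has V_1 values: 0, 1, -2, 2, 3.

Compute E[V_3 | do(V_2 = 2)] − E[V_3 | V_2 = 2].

0.2

Under do(V_2=2), V_2's equation is replaced by V_2=2 for every unit. Per-unit V_3: 5, 5, 5, 5, 6. Mean = 5.2.
E[V_3|V_2=2] averages over only the 2 units with V_2=2 (V_1 = 0, -2): V_3 = 5, 5, mean 5.
Difference = 5.2 − 5 = 0.2.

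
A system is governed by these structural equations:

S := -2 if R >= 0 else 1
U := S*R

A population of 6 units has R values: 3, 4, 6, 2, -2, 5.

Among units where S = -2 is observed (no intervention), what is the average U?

E[U|S=-2] averages over only the 5 units with S=-2 (R = 3, 4, 6, 2, 5): U = -6, -8, -12, -4, -10, mean -8.

-8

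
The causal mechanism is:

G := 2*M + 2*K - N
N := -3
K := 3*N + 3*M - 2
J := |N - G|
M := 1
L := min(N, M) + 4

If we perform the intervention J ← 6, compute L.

do(J=6) replaces the equation J := |N - G| with the constant J = 6.
Since L is not a descendant of the intervened variable, it is unaffected.
L = min(N, M) + 4  [with N=-3, M=1]  = 1

1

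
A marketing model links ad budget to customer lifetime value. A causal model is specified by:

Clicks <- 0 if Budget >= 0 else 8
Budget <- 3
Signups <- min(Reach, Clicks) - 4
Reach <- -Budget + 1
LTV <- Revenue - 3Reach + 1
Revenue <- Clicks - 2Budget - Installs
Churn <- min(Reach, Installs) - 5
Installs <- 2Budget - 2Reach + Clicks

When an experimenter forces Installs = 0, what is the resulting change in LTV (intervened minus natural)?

do(Installs=0) replaces the equation Installs <- 2Budget - 2Reach + Clicks with the constant Installs = 0.
Reach = -Budget + 1  [with Budget=3]  = -2
Clicks = 0 if Budget >= 0 else 8  [with Budget=3]  = 0
Revenue = Clicks - 2Budget - Installs  [with Clicks=0, Budget=3, Installs=0]  = -6
LTV = Revenue - 3Reach + 1  [with Revenue=-6, Reach=-2]  = 1
Without intervention: Reach = -Budget + 1  [with Budget=3]  = -2; Clicks = 0 if Budget >= 0 else 8  [with Budget=3]  = 0; Installs = 2Budget - 2Reach + Clicks  [with Budget=3, Reach=-2, Clicks=0]  = 10; Revenue = Clicks - 2Budget - Installs  [with Clicks=0, Budget=3, Installs=10]  = -16; LTV = Revenue - 3Reach + 1  [with Revenue=-16, Reach=-2]  = -9.
Change = 1 − (-9) = 10.

10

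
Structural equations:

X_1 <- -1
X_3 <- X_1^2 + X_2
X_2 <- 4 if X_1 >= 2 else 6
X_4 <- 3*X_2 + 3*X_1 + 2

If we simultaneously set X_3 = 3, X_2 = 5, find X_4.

The joint intervention fixes X_3 = 3, X_2 = 5, removing each variable's own equation.
X_4 = 3*X_2 + 3*X_1 + 2  [with X_2=5, X_1=-1]  = 14

14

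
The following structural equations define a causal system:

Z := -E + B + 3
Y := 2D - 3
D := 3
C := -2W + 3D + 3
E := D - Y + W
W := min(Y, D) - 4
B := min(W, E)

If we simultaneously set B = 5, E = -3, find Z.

Setting B = 5, E = -3 by intervention discards those variables' equations.
Z = -E + B + 3  [with E=-3, B=5]  = 11

11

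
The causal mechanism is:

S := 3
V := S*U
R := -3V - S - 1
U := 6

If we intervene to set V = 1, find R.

The intervention breaks the incoming arrows to V: V := S*U no longer applies, and V = 1.
R = -3V - S - 1  [with V=1, S=3]  = -7

-7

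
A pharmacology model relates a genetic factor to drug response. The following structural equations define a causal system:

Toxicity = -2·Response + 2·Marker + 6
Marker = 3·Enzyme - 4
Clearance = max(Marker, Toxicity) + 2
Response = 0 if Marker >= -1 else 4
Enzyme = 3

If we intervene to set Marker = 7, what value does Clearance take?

22

do(Marker=7) replaces the equation Marker = 3·Enzyme - 4 with the constant Marker = 7.
Response = 0 if Marker >= -1 else 4  [with Marker=7]  = 0
Toxicity = -2·Response + 2·Marker + 6  [with Response=0, Marker=7]  = 20
Clearance = max(Marker, Toxicity) + 2  [with Marker=7, Toxicity=20]  = 22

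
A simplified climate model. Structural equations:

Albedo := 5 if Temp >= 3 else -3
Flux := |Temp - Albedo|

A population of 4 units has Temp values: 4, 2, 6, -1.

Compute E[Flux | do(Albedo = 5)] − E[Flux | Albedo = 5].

1.75

Every unit gets Albedo=5 under the intervention. Flux values become 1, 3, 1, 6; E[Flux|do(Albedo=5)] = 2.75.
Conditioning on Albedo=5 selects the 2 unit(s) with Temp ∈ {4, 6}. Their Flux values: 1, 1. Mean = 1.
Difference = 2.75 − 1 = 1.75.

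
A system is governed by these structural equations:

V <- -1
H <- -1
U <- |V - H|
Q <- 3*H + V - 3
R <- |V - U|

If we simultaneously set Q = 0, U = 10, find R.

The joint intervention fixes Q = 0, U = 10, removing each variable's own equation.
R = |V - U|  [with V=-1, U=10]  = 11

11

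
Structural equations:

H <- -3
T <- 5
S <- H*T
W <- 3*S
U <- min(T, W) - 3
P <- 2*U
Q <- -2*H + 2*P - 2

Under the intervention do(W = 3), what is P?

Under do(W=3), the mechanism W <- 3*S is discarded; W is fixed at 3.
U = min(T, W) - 3  [with T=5, W=3]  = 0
P = 2*U  [with U=0]  = 0

0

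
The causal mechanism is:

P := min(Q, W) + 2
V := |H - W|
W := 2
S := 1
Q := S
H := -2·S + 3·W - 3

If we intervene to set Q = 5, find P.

4

Under do(Q=5), the mechanism Q := S is discarded; Q is fixed at 5.
P = min(Q, W) + 2  [with Q=5, W=2]  = 4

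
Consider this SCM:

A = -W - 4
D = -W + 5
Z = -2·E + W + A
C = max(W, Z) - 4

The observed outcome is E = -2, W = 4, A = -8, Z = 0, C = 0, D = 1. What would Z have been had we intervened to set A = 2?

The intervention breaks the incoming arrows to A: A = -W - 4 no longer applies, and A = 2.
Z = -2·E + W + A  [with E=-2, W=4, A=2]  = 10

10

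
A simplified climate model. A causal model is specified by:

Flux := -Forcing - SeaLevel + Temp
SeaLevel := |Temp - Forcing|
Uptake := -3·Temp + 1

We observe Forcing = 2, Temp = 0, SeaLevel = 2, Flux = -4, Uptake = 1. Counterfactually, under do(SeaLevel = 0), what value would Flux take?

The intervention breaks the incoming arrows to SeaLevel: SeaLevel := |Temp - Forcing| no longer applies, and SeaLevel = 0.
Flux = -Forcing - SeaLevel + Temp  [with Forcing=2, SeaLevel=0, Temp=0]  = -2

-2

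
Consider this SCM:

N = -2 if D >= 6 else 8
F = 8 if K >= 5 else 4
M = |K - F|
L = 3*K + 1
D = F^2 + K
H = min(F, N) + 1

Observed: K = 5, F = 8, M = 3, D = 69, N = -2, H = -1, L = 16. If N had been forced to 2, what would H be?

3

The intervention breaks the incoming arrows to N: N = -2 if D >= 6 else 8 no longer applies, and N = 2.
F = 8 if K >= 5 else 4  [with K=5]  = 8
H = min(F, N) + 1  [with F=8, N=2]  = 3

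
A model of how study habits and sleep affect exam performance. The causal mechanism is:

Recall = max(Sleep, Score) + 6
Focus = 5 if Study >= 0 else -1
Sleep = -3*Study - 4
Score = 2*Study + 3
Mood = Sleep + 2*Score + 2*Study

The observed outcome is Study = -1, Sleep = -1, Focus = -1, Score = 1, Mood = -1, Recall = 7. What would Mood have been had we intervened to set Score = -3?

Intervening sets Score = -3 and removes its equation (Score = 2*Study + 3).
Sleep = -3*Study - 4  [with Study=-1]  = -1
Mood = Sleep + 2*Score + 2*Study  [with Sleep=-1, Score=-3, Study=-1]  = -9

-9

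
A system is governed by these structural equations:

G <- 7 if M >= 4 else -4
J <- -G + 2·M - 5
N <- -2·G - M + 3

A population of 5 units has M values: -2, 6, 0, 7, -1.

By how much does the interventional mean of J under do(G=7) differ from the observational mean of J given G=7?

-9

Under do(G=7), G's equation is replaced by G=7 for every unit. Per-unit J: -16, 0, -12, 2, -14. Mean = -8.
Conditioning on G=7 selects the 2 unit(s) with M ∈ {6, 7}. Their J values: 0, 2. Mean = 1.
Difference = -8 − 1 = -9.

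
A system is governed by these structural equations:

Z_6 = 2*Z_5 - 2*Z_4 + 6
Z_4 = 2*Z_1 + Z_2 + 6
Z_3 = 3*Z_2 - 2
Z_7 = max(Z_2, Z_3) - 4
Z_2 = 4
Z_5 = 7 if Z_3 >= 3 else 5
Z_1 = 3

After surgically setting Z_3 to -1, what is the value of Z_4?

16

The intervention breaks the incoming arrows to Z_3: Z_3 = 3*Z_2 - 2 no longer applies, and Z_3 = -1.
Z_4 is not downstream of the intervention, so its value is determined by the original equations.
Z_4 = 2*Z_1 + Z_2 + 6  [with Z_1=3, Z_2=4]  = 16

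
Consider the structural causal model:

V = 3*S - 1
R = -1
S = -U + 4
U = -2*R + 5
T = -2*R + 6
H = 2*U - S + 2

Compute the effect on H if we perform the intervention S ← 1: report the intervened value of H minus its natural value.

The intervention breaks the incoming arrows to S: S = -U + 4 no longer applies, and S = 1.
U = -2*R + 5  [with R=-1]  = 7
H = 2*U - S + 2  [with U=7, S=1]  = 15
Without intervention: U = -2*R + 5  [with R=-1]  = 7; S = -U + 4  [with U=7]  = -3; H = 2*U - S + 2  [with U=7, S=-3]  = 19.
Change = 15 − 19 = -4.

-4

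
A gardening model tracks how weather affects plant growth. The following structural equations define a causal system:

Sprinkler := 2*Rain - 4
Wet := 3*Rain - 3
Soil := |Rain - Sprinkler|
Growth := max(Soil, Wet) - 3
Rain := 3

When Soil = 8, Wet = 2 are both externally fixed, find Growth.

5

Setting Soil = 8, Wet = 2 by intervention discards those variables' equations.
Growth = max(Soil, Wet) - 3  [with Soil=8, Wet=2]  = 5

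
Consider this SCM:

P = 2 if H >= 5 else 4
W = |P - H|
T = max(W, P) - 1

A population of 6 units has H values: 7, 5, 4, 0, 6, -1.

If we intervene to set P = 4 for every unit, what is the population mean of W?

The intervention sets P=4 in all 6 units regardless of H. Recomputing W per unit gives 3, 1, 0, 4, 2, 5; average 2.5.

2.5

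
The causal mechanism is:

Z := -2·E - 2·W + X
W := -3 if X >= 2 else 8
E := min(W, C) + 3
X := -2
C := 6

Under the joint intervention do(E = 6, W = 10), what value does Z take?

The joint intervention fixes E = 6, W = 10, removing each variable's own equation.
Z = -2·E - 2·W + X  [with E=6, W=10, X=-2]  = -34

-34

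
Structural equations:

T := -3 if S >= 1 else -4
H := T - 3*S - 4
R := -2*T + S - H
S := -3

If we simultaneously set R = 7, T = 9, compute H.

Setting R = 7, T = 9 by intervention discards those variables' equations.
H = T - 3*S - 4  [with T=9, S=-3]  = 14

14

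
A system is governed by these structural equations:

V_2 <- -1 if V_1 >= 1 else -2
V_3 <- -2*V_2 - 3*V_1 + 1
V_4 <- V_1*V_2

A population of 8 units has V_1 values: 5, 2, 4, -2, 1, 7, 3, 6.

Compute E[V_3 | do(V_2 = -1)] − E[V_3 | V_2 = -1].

Under do(V_2=-1), V_2's equation is replaced by V_2=-1 for every unit. Per-unit V_3: -12, -3, -9, 9, 0, -18, -6, -15. Mean = -6.75.
E[V_3|V_2=-1] averages over only the 7 units with V_2=-1 (V_1 = 5, 2, 4, 1, 7, 3, 6): V_3 = -12, -3, -9, 0, -18, -6, -15, mean -9.
Difference = -6.75 − (-9) = 2.25.

2.25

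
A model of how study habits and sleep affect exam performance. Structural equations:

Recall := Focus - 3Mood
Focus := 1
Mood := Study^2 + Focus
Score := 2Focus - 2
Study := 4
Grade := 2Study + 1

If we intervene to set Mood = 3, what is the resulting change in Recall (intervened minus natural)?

42

Intervening sets Mood = 3 and removes its equation (Mood := Study^2 + Focus).
Recall = Focus - 3Mood  [with Focus=1, Mood=3]  = -8
Without intervention: Mood = Study^2 + Focus  [with Study=4, Focus=1]  = 17; Recall = Focus - 3Mood  [with Focus=1, Mood=17]  = -50.
Change = -8 − (-50) = 42.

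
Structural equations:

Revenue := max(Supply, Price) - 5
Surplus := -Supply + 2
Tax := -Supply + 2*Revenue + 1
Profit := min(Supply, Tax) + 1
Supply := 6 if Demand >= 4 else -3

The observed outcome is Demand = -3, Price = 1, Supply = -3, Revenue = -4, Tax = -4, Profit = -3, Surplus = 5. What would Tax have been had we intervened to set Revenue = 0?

4

Intervening sets Revenue = 0 and removes its equation (Revenue := max(Supply, Price) - 5).
Supply = 6 if Demand >= 4 else -3  [with Demand=-3]  = -3
Tax = -Supply + 2*Revenue + 1  [with Supply=-3, Revenue=0]  = 4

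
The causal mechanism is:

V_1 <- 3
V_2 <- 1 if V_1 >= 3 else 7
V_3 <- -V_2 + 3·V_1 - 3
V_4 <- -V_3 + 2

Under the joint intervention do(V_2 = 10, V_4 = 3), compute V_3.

-4

The joint intervention fixes V_2 = 10, V_4 = 3, removing each variable's own equation.
V_3 = -V_2 + 3·V_1 - 3  [with V_2=10, V_1=3]  = -4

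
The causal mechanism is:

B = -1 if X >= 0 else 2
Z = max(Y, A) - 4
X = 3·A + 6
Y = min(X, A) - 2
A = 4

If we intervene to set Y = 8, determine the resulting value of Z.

4

do(Y=8) replaces the equation Y = min(X, A) - 2 with the constant Y = 8.
Z = max(Y, A) - 4  [with Y=8, A=4]  = 4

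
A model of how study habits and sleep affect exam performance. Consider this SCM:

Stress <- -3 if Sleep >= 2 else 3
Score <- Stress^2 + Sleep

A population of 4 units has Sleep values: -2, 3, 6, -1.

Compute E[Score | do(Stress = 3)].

do(Stress=3) breaks Stress's dependence on Sleep. With Stress=3 fixed, Score across the units is 7, 12, 15, 8, mean 10.5.

10.5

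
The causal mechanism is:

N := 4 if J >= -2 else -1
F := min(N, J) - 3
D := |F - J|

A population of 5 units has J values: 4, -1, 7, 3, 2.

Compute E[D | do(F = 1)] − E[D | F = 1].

-1.7

Every unit gets F=1 under the intervention. D values become 3, 2, 6, 2, 1; E[D|do(F=1)] = 2.8.
Observing F=1 restricts to units where F's equation naturally yields 1: J ∈ {4, 7}. In that subpopulation D = 3, 6, mean 4.5.
Difference = 2.8 − 4.5 = -1.7.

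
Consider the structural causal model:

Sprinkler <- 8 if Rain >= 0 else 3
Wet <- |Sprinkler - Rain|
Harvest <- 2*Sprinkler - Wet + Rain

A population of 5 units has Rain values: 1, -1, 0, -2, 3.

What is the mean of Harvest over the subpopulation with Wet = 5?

E[Harvest|Wet=5] averages over only the 2 units with Wet=5 (Rain = -2, 3): Harvest = -1, 14, mean 6.5.

6.5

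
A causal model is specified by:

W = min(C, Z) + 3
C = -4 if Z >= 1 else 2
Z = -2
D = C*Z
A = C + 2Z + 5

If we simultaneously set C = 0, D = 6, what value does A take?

1

The joint intervention fixes C = 0, D = 6, removing each variable's own equation.
A = C + 2Z + 5  [with C=0, Z=-2]  = 1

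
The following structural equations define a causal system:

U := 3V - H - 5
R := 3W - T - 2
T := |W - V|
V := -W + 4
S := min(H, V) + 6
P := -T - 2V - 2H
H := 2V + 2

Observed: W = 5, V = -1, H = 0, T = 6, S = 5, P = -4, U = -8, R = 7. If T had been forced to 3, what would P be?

Under do(T=3), the mechanism T := |W - V| is discarded; T is fixed at 3.
V = -W + 4  [with W=5]  = -1
H = 2V + 2  [with V=-1]  = 0
P = -T - 2V - 2H  [with T=3, V=-1, H=0]  = -1

-1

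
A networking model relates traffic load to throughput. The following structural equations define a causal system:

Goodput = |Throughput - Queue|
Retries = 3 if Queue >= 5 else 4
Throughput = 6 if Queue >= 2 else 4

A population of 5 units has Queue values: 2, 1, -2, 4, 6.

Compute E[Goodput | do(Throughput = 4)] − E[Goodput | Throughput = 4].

do(Throughput=4) breaks Throughput's dependence on Queue. With Throughput=4 fixed, Goodput across the units is 2, 3, 6, 0, 2, mean 2.6.
E[Goodput|Throughput=4] averages over only the 2 units with Throughput=4 (Queue = 1, -2): Goodput = 3, 6, mean 4.5.
Difference = 2.6 − 4.5 = -1.9.

-1.9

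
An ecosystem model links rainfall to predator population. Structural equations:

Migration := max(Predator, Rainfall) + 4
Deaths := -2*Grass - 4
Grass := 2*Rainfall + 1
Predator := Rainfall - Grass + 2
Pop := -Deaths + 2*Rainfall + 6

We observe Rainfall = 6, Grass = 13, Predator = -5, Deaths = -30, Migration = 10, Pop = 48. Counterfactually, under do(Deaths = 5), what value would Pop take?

Under do(Deaths=5), the mechanism Deaths := -2*Grass - 4 is discarded; Deaths is fixed at 5.
Pop = -Deaths + 2*Rainfall + 6  [with Deaths=5, Rainfall=6]  = 13

13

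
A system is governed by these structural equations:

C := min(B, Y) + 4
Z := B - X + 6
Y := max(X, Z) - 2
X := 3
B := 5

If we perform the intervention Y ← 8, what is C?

Intervening sets Y = 8 and removes its equation (Y := max(X, Z) - 2).
C = min(B, Y) + 4  [with B=5, Y=8]  = 9

9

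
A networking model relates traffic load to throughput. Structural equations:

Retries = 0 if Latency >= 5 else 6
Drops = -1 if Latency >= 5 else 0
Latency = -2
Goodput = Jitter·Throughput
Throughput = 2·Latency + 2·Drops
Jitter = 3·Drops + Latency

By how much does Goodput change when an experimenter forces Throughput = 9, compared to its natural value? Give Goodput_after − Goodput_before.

-26

The intervention breaks the incoming arrows to Throughput: Throughput = 2·Latency + 2·Drops no longer applies, and Throughput = 9.
Drops = -1 if Latency >= 5 else 0  [with Latency=-2]  = 0
Jitter = 3·Drops + Latency  [with Drops=0, Latency=-2]  = -2
Goodput = Jitter·Throughput  [with Jitter=-2, Throughput=9]  = -18
Without intervention: Drops = -1 if Latency >= 5 else 0  [with Latency=-2]  = 0; Jitter = 3·Drops + Latency  [with Drops=0, Latency=-2]  = -2; Throughput = 2·Latency + 2·Drops  [with Latency=-2, Drops=0]  = -4; Goodput = Jitter·Throughput  [with Jitter=-2, Throughput=-4]  = 8.
Change = -18 − 8 = -26.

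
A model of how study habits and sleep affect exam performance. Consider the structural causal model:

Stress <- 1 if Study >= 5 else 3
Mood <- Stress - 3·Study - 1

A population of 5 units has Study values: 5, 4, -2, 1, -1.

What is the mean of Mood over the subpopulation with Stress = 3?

Conditioning on Stress=3 selects the 4 unit(s) with Study ∈ {4, -2, 1, -1}. Their Mood values: -10, 8, -1, 5. Mean = 0.5.

0.5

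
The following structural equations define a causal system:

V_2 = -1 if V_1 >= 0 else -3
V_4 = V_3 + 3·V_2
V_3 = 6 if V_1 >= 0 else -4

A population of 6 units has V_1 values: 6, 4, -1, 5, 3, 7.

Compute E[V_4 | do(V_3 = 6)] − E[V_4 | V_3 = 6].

-1

Every unit gets V_3=6 under the intervention. V_4 values become 3, 3, -3, 3, 3, 3; E[V_4|do(V_3=6)] = 2.
E[V_4|V_3=6] averages over only the 5 units with V_3=6 (V_1 = 6, 4, 5, 3, 7): V_4 = 3, 3, 3, 3, 3, mean 3.
Difference = 2 − 3 = -1.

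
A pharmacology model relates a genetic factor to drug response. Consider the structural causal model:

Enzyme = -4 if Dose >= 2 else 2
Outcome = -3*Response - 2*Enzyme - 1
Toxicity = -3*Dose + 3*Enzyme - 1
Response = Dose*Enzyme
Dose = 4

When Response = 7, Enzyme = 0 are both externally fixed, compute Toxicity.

-13

The joint intervention fixes Response = 7, Enzyme = 0, removing each variable's own equation.
Toxicity = -3*Dose + 3*Enzyme - 1  [with Dose=4, Enzyme=0]  = -13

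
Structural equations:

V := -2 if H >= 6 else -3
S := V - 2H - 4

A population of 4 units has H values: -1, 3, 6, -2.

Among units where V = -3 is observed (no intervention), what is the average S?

-7

E[S|V=-3] averages over only the 3 units with V=-3 (H = -1, 3, -2): S = -5, -13, -3, mean -7.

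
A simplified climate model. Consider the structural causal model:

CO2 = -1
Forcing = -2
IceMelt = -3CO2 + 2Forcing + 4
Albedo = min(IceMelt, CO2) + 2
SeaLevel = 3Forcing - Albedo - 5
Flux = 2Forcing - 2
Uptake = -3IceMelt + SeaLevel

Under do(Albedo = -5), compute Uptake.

-15

The intervention breaks the incoming arrows to Albedo: Albedo = min(IceMelt, CO2) + 2 no longer applies, and Albedo = -5.
IceMelt = -3CO2 + 2Forcing + 4  [with CO2=-1, Forcing=-2]  = 3
SeaLevel = 3Forcing - Albedo - 5  [with Forcing=-2, Albedo=-5]  = -6
Uptake = -3IceMelt + SeaLevel  [with IceMelt=3, SeaLevel=-6]  = -15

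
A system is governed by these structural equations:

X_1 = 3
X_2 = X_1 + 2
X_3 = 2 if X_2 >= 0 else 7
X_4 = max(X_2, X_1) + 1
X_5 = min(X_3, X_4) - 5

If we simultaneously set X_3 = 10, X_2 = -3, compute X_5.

Setting X_3 = 10, X_2 = -3 by intervention discards those variables' equations.
X_4 = max(X_2, X_1) + 1  [with X_2=-3, X_1=3]  = 4
X_5 = min(X_3, X_4) - 5  [with X_3=10, X_4=4]  = -1

-1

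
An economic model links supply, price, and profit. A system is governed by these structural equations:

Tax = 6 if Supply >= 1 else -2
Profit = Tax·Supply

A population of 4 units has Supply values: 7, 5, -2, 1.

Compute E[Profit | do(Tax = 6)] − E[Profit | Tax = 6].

-9.5

Every unit gets Tax=6 under the intervention. Profit values become 42, 30, -12, 6; E[Profit|do(Tax=6)] = 16.5.
E[Profit|Tax=6] averages over only the 3 units with Tax=6 (Supply = 7, 5, 1): Profit = 42, 30, 6, mean 26.
Difference = 16.5 − 26 = -9.5.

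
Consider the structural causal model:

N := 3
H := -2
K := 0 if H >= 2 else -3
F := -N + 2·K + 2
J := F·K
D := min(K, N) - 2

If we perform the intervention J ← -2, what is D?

The intervention breaks the incoming arrows to J: J := F·K no longer applies, and J = -2.
Since D is not a descendant of the intervened variable, it is unaffected.
K = 0 if H >= 2 else -3  [with H=-2]  = -3
D = min(K, N) - 2  [with K=-3, N=3]  = -5

-5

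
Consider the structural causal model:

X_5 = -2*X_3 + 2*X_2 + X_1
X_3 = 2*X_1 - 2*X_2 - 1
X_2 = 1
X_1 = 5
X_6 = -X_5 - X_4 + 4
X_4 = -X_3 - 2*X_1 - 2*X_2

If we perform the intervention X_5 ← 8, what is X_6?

The intervention breaks the incoming arrows to X_5: X_5 = -2*X_3 + 2*X_2 + X_1 no longer applies, and X_5 = 8.
X_3 = 2*X_1 - 2*X_2 - 1  [with X_1=5, X_2=1]  = 7
X_4 = -X_3 - 2*X_1 - 2*X_2  [with X_3=7, X_1=5, X_2=1]  = -19
X_6 = -X_5 - X_4 + 4  [with X_5=8, X_4=-19]  = 15

15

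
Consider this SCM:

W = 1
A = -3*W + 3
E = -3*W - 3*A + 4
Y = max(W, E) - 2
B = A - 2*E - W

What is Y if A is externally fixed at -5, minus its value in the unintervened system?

15

Under do(A=-5), the mechanism A = -3*W + 3 is discarded; A is fixed at -5.
E = -3*W - 3*A + 4  [with W=1, A=-5]  = 16
Y = max(W, E) - 2  [with W=1, E=16]  = 14
Without intervention: A = -3*W + 3  [with W=1]  = 0; E = -3*W - 3*A + 4  [with W=1, A=0]  = 1; Y = max(W, E) - 2  [with W=1, E=1]  = -1.
Change = 14 − (-1) = 15.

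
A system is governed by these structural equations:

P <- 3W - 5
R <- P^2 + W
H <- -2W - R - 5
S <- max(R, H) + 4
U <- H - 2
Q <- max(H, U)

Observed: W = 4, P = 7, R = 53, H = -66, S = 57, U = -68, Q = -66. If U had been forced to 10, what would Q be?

Intervening sets U = 10 and removes its equation (U <- H - 2).
P = 3W - 5  [with W=4]  = 7
R = P^2 + W  [with P=7, W=4]  = 53
H = -2W - R - 5  [with W=4, R=53]  = -66
Q = max(H, U)  [with H=-66, U=10]  = 10

10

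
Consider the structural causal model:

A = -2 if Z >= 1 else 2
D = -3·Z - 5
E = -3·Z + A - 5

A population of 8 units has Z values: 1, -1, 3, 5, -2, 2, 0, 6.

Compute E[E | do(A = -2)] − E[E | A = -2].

Every unit gets A=-2 under the intervention. E values become -10, -4, -16, -22, -1, -13, -7, -25; E[E|do(A=-2)] = -12.25.
E[E|A=-2] averages over only the 5 units with A=-2 (Z = 1, 3, 5, 2, 6): E = -10, -16, -22, -13, -25, mean -17.2.
Difference = -12.25 − (-17.2) = 4.95.

4.95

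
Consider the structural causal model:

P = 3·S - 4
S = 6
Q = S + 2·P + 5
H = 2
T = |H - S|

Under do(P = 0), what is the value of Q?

Intervening sets P = 0 and removes its equation (P = 3·S - 4).
Q = S + 2·P + 5  [with S=6, P=0]  = 11

11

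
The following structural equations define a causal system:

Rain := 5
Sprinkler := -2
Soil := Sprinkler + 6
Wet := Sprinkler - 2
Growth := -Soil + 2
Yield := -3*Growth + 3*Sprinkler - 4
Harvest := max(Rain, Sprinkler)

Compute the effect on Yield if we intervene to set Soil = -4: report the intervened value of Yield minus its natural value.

The intervention breaks the incoming arrows to Soil: Soil := Sprinkler + 6 no longer applies, and Soil = -4.
Growth = -Soil + 2  [with Soil=-4]  = 6
Yield = -3*Growth + 3*Sprinkler - 4  [with Growth=6, Sprinkler=-2]  = -28
Without intervention: Soil = Sprinkler + 6  [with Sprinkler=-2]  = 4; Growth = -Soil + 2  [with Soil=4]  = -2; Yield = -3*Growth + 3*Sprinkler - 4  [with Growth=-2, Sprinkler=-2]  = -4.
Change = -28 − (-4) = -24.

-24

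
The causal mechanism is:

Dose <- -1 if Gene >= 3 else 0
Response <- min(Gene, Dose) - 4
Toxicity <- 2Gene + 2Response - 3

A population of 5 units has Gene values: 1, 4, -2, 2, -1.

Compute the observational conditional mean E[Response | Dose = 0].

Observing Dose=0 restricts to units where Dose's equation naturally yields 0: Gene ∈ {1, -2, 2, -1}. In that subpopulation Response = -4, -6, -4, -5, mean -4.75.

-4.75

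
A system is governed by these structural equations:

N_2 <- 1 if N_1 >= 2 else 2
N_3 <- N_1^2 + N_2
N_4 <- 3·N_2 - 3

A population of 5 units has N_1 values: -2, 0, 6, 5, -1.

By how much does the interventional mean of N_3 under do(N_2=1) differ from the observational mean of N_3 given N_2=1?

do(N_2=1) breaks N_2's dependence on N_1. With N_2=1 fixed, N_3 across the units is 5, 1, 37, 26, 2, mean 14.2.
Observing N_2=1 restricts to units where N_2's equation naturally yields 1: N_1 ∈ {6, 5}. In that subpopulation N_3 = 37, 26, mean 31.5.
Difference = 14.2 − 31.5 = -17.3.

-17.3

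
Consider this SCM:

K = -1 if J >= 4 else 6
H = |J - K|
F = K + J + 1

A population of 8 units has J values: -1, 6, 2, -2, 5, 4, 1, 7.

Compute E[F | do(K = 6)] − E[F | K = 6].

2.75

Every unit gets K=6 under the intervention. F values become 6, 13, 9, 5, 12, 11, 8, 14; E[F|do(K=6)] = 9.75.
E[F|K=6] averages over only the 4 units with K=6 (J = -1, 2, -2, 1): F = 6, 9, 5, 8, mean 7.
Difference = 9.75 − 7 = 2.75.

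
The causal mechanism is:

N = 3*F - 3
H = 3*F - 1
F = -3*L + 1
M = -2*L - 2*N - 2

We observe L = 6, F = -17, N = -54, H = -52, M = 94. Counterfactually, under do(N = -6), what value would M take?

-2

do(N=-6) replaces the equation N = 3*F - 3 with the constant N = -6.
M = -2*L - 2*N - 2  [with L=6, N=-6]  = -2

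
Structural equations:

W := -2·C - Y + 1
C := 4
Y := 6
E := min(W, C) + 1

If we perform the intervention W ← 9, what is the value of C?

Under do(W=9), the mechanism W := -2·C - Y + 1 is discarded; W is fixed at 9.
C is not downstream of the intervention, so its value is determined by the original equations.

4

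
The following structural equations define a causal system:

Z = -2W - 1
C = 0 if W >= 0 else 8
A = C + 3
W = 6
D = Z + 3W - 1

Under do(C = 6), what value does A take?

9

Intervening sets C = 6 and removes its equation (C = 0 if W >= 0 else 8).
A = C + 3  [with C=6]  = 9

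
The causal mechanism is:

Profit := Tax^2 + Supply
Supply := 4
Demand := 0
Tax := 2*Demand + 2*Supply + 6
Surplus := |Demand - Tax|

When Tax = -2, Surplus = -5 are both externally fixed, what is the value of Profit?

The joint intervention fixes Tax = -2, Surplus = -5, removing each variable's own equation.
Profit = Tax^2 + Supply  [with Tax=-2, Supply=4]  = 8

8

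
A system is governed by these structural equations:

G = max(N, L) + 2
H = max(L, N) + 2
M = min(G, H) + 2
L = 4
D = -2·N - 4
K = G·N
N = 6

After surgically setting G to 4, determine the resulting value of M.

6

The intervention breaks the incoming arrows to G: G = max(N, L) + 2 no longer applies, and G = 4.
H = max(L, N) + 2  [with L=4, N=6]  = 8
M = min(G, H) + 2  [with G=4, H=8]  = 6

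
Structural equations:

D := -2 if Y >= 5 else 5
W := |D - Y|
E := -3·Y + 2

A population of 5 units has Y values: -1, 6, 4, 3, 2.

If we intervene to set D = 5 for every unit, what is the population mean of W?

do(D=5) breaks D's dependence on Y. With D=5 fixed, W across the units is 6, 1, 1, 2, 3, mean 2.6.

2.6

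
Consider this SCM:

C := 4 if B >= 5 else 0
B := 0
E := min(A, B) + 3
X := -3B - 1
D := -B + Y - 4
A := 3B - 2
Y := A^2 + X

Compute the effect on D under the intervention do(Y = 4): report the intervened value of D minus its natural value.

Under do(Y=4), the mechanism Y := A^2 + X is discarded; Y is fixed at 4.
D = -B + Y - 4  [with B=0, Y=4]  = 0
Without intervention: X = -3B - 1  [with B=0]  = -1; A = 3B - 2  [with B=0]  = -2; Y = A^2 + X  [with A=-2, X=-1]  = 3; D = -B + Y - 4  [with B=0, Y=3]  = -1.
Change = 0 − (-1) = 1.

1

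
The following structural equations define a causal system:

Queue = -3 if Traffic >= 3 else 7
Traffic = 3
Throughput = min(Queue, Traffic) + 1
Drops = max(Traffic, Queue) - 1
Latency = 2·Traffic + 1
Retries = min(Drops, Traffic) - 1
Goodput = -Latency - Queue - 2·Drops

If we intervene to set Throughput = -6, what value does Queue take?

-3

do(Throughput=-6) replaces the equation Throughput = min(Queue, Traffic) + 1 with the constant Throughput = -6.
Queue is not downstream of the intervention, so its value is determined by the original equations.
Queue = -3 if Traffic >= 3 else 7  [with Traffic=3]  = -3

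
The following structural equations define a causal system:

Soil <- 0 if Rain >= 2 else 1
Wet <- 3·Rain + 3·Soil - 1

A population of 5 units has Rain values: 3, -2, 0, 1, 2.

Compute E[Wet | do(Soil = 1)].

do(Soil=1) breaks Soil's dependence on Rain. With Soil=1 fixed, Wet across the units is 11, -4, 2, 5, 8, mean 4.4.

4.4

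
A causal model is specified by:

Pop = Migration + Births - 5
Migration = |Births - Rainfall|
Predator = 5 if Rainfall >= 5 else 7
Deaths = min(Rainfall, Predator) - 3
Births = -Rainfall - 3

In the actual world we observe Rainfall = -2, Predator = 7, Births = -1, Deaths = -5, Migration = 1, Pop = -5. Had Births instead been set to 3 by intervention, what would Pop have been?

3

The intervention breaks the incoming arrows to Births: Births = -Rainfall - 3 no longer applies, and Births = 3.
Migration = |Births - Rainfall|  [with Births=3, Rainfall=-2]  = 5
Pop = Migration + Births - 5  [with Migration=5, Births=3]  = 3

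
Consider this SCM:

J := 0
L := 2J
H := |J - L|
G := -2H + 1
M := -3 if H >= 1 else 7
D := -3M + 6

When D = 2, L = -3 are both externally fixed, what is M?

-3

The joint intervention fixes D = 2, L = -3, removing each variable's own equation.
H = |J - L|  [with J=0, L=-3]  = 3
M = -3 if H >= 1 else 7  [with H=3]  = -3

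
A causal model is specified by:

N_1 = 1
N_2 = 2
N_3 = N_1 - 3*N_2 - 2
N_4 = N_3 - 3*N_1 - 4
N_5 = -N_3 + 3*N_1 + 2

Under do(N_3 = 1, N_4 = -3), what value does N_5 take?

4

Setting N_3 = 1, N_4 = -3 by intervention discards those variables' equations.
N_5 = -N_3 + 3*N_1 + 2  [with N_3=1, N_1=1]  = 4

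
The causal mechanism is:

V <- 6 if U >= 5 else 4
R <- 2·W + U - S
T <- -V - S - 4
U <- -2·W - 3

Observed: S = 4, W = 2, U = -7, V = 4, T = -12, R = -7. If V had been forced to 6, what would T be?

-14

Intervening sets V = 6 and removes its equation (V <- 6 if U >= 5 else 4).
T = -V - S - 4  [with V=6, S=4]  = -14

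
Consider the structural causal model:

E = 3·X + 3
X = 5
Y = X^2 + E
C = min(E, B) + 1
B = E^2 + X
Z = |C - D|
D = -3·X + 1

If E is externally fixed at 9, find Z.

Under do(E=9), the mechanism E = 3·X + 3 is discarded; E is fixed at 9.
B = E^2 + X  [with E=9, X=5]  = 86
D = -3·X + 1  [with X=5]  = -14
C = min(E, B) + 1  [with E=9, B=86]  = 10
Z = |C - D|  [with C=10, D=-14]  = 24

24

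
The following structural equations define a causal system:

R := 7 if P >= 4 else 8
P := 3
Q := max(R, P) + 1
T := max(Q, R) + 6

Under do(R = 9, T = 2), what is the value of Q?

The joint intervention fixes R = 9, T = 2, removing each variable's own equation.
Q = max(R, P) + 1  [with R=9, P=3]  = 10

10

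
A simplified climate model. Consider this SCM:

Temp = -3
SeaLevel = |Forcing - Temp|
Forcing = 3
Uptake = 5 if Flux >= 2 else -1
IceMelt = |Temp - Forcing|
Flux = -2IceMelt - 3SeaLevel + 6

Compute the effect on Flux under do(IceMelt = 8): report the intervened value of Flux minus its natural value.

-4

do(IceMelt=8) replaces the equation IceMelt = |Temp - Forcing| with the constant IceMelt = 8.
SeaLevel = |Forcing - Temp|  [with Forcing=3, Temp=-3]  = 6
Flux = -2IceMelt - 3SeaLevel + 6  [with IceMelt=8, SeaLevel=6]  = -28
Without intervention: IceMelt = |Temp - Forcing|  [with Temp=-3, Forcing=3]  = 6; SeaLevel = |Forcing - Temp|  [with Forcing=3, Temp=-3]  = 6; Flux = -2IceMelt - 3SeaLevel + 6  [with IceMelt=6, SeaLevel=6]  = -24.
Change = -28 − (-24) = -4.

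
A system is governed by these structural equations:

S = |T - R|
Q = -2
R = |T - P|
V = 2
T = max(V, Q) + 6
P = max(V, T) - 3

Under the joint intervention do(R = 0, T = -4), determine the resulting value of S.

The joint intervention fixes R = 0, T = -4, removing each variable's own equation.
S = |T - R|  [with T=-4, R=0]  = 4

4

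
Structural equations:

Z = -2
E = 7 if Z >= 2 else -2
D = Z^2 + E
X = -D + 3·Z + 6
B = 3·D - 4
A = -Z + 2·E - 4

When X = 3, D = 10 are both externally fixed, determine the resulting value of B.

26

The joint intervention fixes X = 3, D = 10, removing each variable's own equation.
B = 3·D - 4  [with D=10]  = 26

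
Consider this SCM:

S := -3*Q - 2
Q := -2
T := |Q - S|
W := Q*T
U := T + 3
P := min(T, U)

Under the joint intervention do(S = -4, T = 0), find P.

Under do(S = -4, T = 0), each intervened variable's structural equation is replaced by its fixed value.
U = T + 3  [with T=0]  = 3
P = min(T, U)  [with T=0, U=3]  = 0

0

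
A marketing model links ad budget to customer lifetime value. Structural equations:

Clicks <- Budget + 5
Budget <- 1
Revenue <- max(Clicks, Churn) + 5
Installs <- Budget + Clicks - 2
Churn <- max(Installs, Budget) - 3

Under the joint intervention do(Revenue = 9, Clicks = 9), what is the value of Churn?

Setting Revenue = 9, Clicks = 9 by intervention discards those variables' equations.
Installs = Budget + Clicks - 2  [with Budget=1, Clicks=9]  = 8
Churn = max(Installs, Budget) - 3  [with Installs=8, Budget=1]  = 5

5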